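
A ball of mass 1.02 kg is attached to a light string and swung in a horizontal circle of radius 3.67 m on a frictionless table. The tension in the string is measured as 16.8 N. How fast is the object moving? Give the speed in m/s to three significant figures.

7.77 m/s

T = m v²/r ⇒ v = √(T r / m) = √(16.8 × 3.67 / 1.02) = √60.45 = 7.775 m/s.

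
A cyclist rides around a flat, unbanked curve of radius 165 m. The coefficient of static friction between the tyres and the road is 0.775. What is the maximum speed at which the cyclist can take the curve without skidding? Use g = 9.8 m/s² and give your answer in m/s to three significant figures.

On a flat curve, static friction is the only horizontal force, so it must supply the full centripetal force: μ_s m g = m v²/r.
Mass cancels: v_max = √(μ_s g r) = √(0.775 × 9.8 × 165) = √1253 = 35.40 m/s.

35.4 m/s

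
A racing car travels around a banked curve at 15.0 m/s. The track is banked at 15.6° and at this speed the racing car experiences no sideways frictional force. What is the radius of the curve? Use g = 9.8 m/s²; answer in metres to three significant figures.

Frictionless banking: tanθ = v²/(rg), so r = v²/(g tanθ).
r = (15.0)²/(9.8 × tan 15.6°) = 225.0/(9.8 × 0.2792) = 225.0/2.736 = 82.23 m.

82.2 m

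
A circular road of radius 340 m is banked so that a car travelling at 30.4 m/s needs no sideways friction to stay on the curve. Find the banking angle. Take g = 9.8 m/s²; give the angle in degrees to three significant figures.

15.5°

For a frictionless banked turn: horizontally N sinθ = mv²/r and vertically N cosθ = mg.
Dividing: tanθ = v²/(r g) = (30.4)²/(340 × 9.8) = 924.2/3332 = 0.2774.
θ = arctan(0.2774) = 15.50°.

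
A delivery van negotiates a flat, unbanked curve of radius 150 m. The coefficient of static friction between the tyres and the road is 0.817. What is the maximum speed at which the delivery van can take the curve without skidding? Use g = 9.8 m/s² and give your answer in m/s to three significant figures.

34.7 m/s

The only inward force on a level bend is static friction, so at the limit f_s = μ_s N = μ_s m g = m v²/r.
Mass cancels: v_max = √(μ_s g r) = √(0.817 × 9.8 × 150) = √1201 = 34.66 m/s.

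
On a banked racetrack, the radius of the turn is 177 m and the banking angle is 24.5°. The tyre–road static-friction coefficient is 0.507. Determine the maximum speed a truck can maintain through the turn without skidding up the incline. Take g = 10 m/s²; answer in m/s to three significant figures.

At the maximum speed, friction acts down the slope at its limiting value f = μN. Radially (horizontal, toward centre): N sinθ + μN cosθ = mv²/r. Vertically: N cosθ − μN sinθ = mg.
Dividing: v² = r g (sinθ + μcosθ)/(cosθ − μsinθ).
sinθ + μcosθ = 0.4147 + 0.507×0.9100 = 0.8760; cosθ − μsinθ = 0.9100 − 0.507×0.4147 = 0.6997.
v² = 177 × 10.0 × 0.8760/0.6997 = 2216 m²/s², so v = 47.07 m/s.

47.1 m/s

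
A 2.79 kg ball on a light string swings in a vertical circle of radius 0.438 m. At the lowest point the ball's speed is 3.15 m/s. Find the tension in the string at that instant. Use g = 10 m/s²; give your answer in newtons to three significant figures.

At the lowest point, T points up (toward the centre) and the weight mg points down (away from the centre), so the net inward force is T − mg = mv²/r.
T = m(v²/r + g) = 2.79 × ((3.15)²/0.438 + 10.0) = 2.79 × (22.65 + 10.0) = 2.79 × 32.65 = 91.10 N.

91.1 N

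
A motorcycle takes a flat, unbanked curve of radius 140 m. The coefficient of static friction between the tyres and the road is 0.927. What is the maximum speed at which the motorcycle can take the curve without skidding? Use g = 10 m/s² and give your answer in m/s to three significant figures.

On a flat curve, static friction is the only horizontal force, so it must supply the full centripetal force: μ_s m g = m v²/r.
Mass cancels: v_max = √(μ_s g r) = √(0.927 × 10.0 × 140) = √1298 = 36.02 m/s.

36.0 m/s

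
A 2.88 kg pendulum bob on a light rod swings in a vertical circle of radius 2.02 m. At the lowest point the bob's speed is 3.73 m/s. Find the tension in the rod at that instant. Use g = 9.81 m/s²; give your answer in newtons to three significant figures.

48.1 N

At the lowest point, T points up (toward the centre) and the weight mg points down (away from the centre), so the net inward force is T − mg = mv²/r.
T = m(v²/r + g) = 2.88 × ((3.73)²/2.02 + 9.81) = 2.88 × (6.888 + 9.81) = 2.88 × 16.70 = 48.09 N.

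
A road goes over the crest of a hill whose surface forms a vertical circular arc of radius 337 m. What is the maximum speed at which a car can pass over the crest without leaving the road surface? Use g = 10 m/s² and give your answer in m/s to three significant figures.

58.1 m/s

At the crest the centre of the circle is below the car, so the net downward (centripetal) force is mg − N = mv²/r.
The car leaves the road when N → 0, giving v_max = √(g r) = √(10.0 × 337) = 58.05 m/s.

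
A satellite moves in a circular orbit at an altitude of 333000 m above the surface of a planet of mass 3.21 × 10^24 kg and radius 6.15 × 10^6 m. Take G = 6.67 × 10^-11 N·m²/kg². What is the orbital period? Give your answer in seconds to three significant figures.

r = R + h = 6.15 × 10^6 + 333000 = 6.483 × 10^6 m. Gravity provides the centripetal force: G M m / r² = m v² / r ⇒ v = √(GM/r) = 5747 m/s.
T = 2πr/v = 2π × 6.483 × 10^6 / 5747 = 7088 s.

7090 s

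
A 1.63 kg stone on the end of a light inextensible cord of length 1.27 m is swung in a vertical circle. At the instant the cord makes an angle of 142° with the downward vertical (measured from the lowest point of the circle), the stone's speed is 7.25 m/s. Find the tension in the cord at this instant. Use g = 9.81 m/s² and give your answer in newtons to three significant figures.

54.9 N

Take the radial direction toward the centre of the circle as positive. The component of the weight along the string toward the centre is −mg cos φ (φ measured from the bottom), so Newton's second law along the string gives T − mg cos φ = m v²/r.
cos 142° = -0.7880, so T = m(v²/r + g cos φ) = 1.63 × ((7.25)²/1.27 + 9.81 × -0.7880) = 1.63 × (41.39 + (-7.730)) = 1.63 × 33.66 = 54.86 N.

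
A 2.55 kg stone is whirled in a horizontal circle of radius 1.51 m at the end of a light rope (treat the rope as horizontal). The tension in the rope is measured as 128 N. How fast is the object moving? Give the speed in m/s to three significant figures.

T = m v²/r ⇒ v = √(T r / m) = √(128 × 1.51 / 2.55) = √75.80 = 8.706 m/s.

8.71 m/s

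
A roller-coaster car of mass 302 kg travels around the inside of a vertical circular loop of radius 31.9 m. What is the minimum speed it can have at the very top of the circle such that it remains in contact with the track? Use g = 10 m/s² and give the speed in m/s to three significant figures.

17.9 m/s

At the top, both weight mg and N point toward the centre: N + mg = mv²/r.
At minimum speed N → 0, so mg = mv_min²/r ⇒ v_min = √(g r) = √(10.0 × 31.9) = 17.86 m/s.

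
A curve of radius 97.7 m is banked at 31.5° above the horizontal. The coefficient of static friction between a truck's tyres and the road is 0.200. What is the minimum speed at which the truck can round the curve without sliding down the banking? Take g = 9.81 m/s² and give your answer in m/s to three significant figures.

18.8 m/s

At the minimum speed, friction acts up the slope at its limiting value f = μN. Radially (horizontal, toward centre): N sinθ − μN cosθ = mv²/r. Vertically: N cosθ + μN sinθ = mg.
Dividing: v² = r g (sinθ − μcosθ)/(cosθ + μsinθ).
sinθ − μcosθ = 0.5225 − 0.200×0.8526 = 0.3520; cosθ + μsinθ = 0.8526 + 0.200×0.5225 = 0.9571.
v² = 97.7 × 9.81 × 0.3520/0.9571 = 352.4 m²/s², so v = 18.77 m/s.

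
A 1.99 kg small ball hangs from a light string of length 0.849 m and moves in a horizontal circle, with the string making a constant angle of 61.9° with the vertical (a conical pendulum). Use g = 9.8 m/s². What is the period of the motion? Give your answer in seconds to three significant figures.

1.27 s

r = L sinθ = 0.7489 m. From T sinθ = mω²r and T cosθ = mg: tanθ = ω²r/g, so ω² = g tanθ / r = g/(L cosθ).
ω = √(g/(L cosθ)) = √(9.8/(0.849 × 0.4710)) = √24.51 = 4.950 rad/s.
Period = 2π/ω = 1.269 s.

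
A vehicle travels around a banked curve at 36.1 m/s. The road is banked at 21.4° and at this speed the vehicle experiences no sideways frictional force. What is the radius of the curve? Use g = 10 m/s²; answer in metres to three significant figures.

Frictionless banking: tanθ = v²/(rg), so r = v²/(g tanθ).
r = (36.1)²/(10.0 × tan 21.4°) = 1303/(10.0 × 0.3919) = 1303/3.919 = 332.5 m.

333 m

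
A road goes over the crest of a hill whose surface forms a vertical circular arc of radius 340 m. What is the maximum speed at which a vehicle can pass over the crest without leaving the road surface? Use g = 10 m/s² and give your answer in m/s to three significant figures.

At the crest the centre of the circle is below the vehicle, so the net downward (centripetal) force is mg − N = mv²/r.
The vehicle leaves the road when N → 0, giving v_max = √(g r) = √(10.0 × 340) = 58.31 m/s.

58.3 m/s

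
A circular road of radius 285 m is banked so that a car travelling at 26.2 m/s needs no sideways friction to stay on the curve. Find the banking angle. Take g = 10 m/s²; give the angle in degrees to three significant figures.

13.5°

For a frictionless banked turn: horizontally N sinθ = mv²/r and vertically N cosθ = mg.
Dividing: tanθ = v²/(r g) = (26.2)²/(285 × 10.0) = 686.4/2850 = 0.2409.
θ = arctan(0.2409) = 13.54°.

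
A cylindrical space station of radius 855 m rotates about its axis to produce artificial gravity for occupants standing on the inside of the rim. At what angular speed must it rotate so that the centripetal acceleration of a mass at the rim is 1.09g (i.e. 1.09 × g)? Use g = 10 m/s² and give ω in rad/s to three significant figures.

0.113 rad/s

Centripetal acceleration a_c = ω²r. Setting ω²r = 1.09g:
ω = √(1.09g / r) = √(1.09 × 10.0 / 855) = √0.01275 = 0.1129 rad/s.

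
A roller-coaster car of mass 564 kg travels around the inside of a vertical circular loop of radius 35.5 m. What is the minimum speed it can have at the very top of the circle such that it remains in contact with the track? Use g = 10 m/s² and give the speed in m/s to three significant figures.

18.8 m/s

At the highest point the centre is directly below, so both the weight and N act inward: N + mg = mv²/r.
At minimum speed N → 0, so mg = mv_min²/r ⇒ v_min = √(g r) = √(10.0 × 35.5) = 18.84 m/s.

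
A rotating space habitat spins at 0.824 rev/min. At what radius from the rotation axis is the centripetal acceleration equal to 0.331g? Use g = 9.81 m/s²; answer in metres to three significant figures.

ω = 0.824 rev/min × 2π/60 = 0.08629 rad/s.
a_c = ω²r = 0.331g ⇒ r = 0.331 × 9.81 / (0.08629)² = 3.247/0.007446 = 436.1 m.

436 m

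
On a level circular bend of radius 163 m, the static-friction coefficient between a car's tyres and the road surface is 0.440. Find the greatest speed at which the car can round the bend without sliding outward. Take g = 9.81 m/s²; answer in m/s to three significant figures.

26.5 m/s

On a flat curve, static friction is the only horizontal force, so it must supply the full centripetal force: μ_s m g = m v²/r.
Mass cancels: v_max = √(μ_s g r) = √(0.440 × 9.81 × 163) = √703.6 = 26.52 m/s.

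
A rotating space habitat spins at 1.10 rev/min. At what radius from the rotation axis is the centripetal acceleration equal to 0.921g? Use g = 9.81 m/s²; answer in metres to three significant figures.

681 m

ω = 1.10 rev/min × 2π/60 = 0.1152 rad/s.
a_c = ω²r = 0.921g ⇒ r = 0.921 × 9.81 / (0.1152)² = 9.035/0.01327 = 680.9 m.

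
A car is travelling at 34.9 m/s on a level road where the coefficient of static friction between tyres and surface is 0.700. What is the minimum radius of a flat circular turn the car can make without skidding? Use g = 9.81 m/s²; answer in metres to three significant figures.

177 m

At the limit, μ_s m g = m v²/r, so r_min = v²/(μ_s g) = (34.9)²/(0.700 × 9.81) = 1218/6.867 = 177.4 m.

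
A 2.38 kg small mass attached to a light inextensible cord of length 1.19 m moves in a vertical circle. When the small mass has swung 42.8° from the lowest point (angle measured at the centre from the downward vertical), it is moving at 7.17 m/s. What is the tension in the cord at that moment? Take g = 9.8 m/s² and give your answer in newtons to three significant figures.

Take the radial direction toward the centre of the circle as positive. The component of the weight along the string toward the centre is −mg cos φ (φ measured from the bottom), so Newton's second law along the string gives T − mg cos φ = m v²/r.
cos 42.8° = 0.7337, so T = m(v²/r + g cos φ) = 2.38 × ((7.17)²/1.19 + 9.8 × 0.7337) = 2.38 × (43.20 + (7.191)) = 2.38 × 50.39 = 119.9 N.

120 N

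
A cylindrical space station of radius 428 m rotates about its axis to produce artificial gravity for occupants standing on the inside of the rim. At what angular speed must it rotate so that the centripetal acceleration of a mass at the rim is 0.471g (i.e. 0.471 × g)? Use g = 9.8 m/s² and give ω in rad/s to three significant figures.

0.104 rad/s

Centripetal acceleration a_c = ω²r. Setting ω²r = 0.471g:
ω = √(0.471g / r) = √(0.471 × 9.8 / 428) = √0.01078 = 0.1038 rad/s.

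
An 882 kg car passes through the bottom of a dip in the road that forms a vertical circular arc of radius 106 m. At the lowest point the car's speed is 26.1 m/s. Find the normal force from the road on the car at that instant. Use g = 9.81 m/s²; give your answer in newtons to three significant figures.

At the lowest point, N points up (toward the centre) and the weight mg points down (away from the centre), so the net inward force is N − mg = mv²/r.
N = m(v²/r + g) = 882 × ((26.1)²/106 + 9.81) = 882 × (6.427 + 9.81) = 882 × 16.24 = 14320 N.

14300 N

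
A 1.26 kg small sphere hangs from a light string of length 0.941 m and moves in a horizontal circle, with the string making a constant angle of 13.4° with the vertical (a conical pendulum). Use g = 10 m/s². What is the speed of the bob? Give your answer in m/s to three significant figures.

The radius of the circle is r = L sinθ = 0.941 × sin 13.4° = 0.2181 m.
Horizontally T sinθ = mv²/r and vertically T cosθ = mg, so tanθ = v²/(rg).
v = √(r g tanθ) = √(0.2181 × 10.0 × 0.2382) = √0.5195 = 0.7208 m/s.

0.721 m/s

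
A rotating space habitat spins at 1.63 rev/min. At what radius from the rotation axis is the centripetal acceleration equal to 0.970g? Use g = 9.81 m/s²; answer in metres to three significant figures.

ω = 1.63 rev/min × 2π/60 = 0.1707 rad/s.
a_c = ω²r = 0.970g ⇒ r = 0.970 × 9.81 / (0.1707)² = 9.516/0.02914 = 326.6 m.

327 m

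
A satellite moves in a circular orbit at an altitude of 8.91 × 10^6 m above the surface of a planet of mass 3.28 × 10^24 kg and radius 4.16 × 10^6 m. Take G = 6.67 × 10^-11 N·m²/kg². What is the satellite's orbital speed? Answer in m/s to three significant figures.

Orbital radius r = R + h = 4.16 × 10^6 + 8.91 × 10^6 = 1.307 × 10^7 m.
Gravity supplies the centripetal force: G M m / r² = m v² / r, so v = √(GM/r).
v = √(6.67 × 10^-11 × 3.28 × 10^24 / 1.307 × 10^7) = √(1.674 × 10^7) = 4091 m/s.

4090 m/s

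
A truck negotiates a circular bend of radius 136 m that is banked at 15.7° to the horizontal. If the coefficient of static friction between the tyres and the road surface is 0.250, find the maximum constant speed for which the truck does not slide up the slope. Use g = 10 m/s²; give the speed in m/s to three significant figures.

27.9 m/s

At the maximum speed, friction acts down the slope at its limiting value f = μN. Radially (horizontal, toward centre): N sinθ + μN cosθ = mv²/r. Vertically: N cosθ − μN sinθ = mg.
Dividing: v² = r g (sinθ + μcosθ)/(cosθ − μsinθ).
sinθ + μcosθ = 0.2706 + 0.250×0.9627 = 0.5113; cosθ − μsinθ = 0.9627 − 0.250×0.2706 = 0.8950.
v² = 136 × 10.0 × 0.5113/0.8950 = 776.9 m²/s², so v = 27.87 m/s.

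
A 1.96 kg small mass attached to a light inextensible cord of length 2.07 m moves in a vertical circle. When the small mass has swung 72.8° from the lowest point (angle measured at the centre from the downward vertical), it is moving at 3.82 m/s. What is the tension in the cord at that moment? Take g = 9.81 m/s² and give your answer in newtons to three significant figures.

Take the radial direction toward the centre of the circle as positive. The component of the weight along the string toward the centre is −mg cos φ (φ measured from the bottom), so Newton's second law along the string gives T − mg cos φ = m v²/r.
cos 72.8° = 0.2957, so T = m(v²/r + g cos φ) = 1.96 × ((3.82)²/2.07 + 9.81 × 0.2957) = 1.96 × (7.049 + (2.901)) = 1.96 × 9.950 = 19.50 N.

19.5 N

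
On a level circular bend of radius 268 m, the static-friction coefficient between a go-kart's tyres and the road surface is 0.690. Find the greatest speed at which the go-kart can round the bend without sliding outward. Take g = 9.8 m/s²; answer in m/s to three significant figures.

The only inward force on a level bend is static friction, so at the limit f_s = μ_s N = μ_s m g = m v²/r.
Mass cancels: v_max = √(μ_s g r) = √(0.690 × 9.8 × 268) = √1812 = 42.57 m/s.

42.6 m/s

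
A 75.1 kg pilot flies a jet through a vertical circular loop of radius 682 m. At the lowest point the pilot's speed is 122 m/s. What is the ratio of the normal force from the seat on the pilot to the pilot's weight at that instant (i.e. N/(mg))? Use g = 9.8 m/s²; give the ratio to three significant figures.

At the bottom, N − mg = mv²/r, so N = m(v²/r + g) and N/(mg) = v²/(rg) + 1 = (122)²/(682 × 9.8) + 1 = 2.227 + 1 = 3.227.

3.23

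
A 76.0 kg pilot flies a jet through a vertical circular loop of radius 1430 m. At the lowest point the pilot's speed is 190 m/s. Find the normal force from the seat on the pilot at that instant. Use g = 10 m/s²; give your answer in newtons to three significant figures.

2680 N

At the lowest point, N points up (toward the centre) and the weight mg points down (away from the centre), so the net inward force is N − mg = mv²/r.
N = m(v²/r + g) = 76.0 × ((190)²/1430 + 10.0) = 76.0 × (25.24 + 10.0) = 76.0 × 35.24 = 2679 N.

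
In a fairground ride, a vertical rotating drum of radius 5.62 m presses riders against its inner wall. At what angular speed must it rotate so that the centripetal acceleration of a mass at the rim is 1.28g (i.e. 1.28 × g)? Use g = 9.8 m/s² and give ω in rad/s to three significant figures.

Centripetal acceleration a_c = ω²r. Setting ω²r = 1.28g:
ω = √(1.28g / r) = √(1.28 × 9.8 / 5.62) = √2.232 = 1.494 rad/s.

1.49 rad/s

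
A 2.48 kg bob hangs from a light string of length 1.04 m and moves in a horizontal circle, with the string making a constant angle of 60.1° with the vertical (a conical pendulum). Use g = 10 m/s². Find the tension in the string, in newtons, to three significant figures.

49.8 N

Vertically the bob has no acceleration, so T cosθ = mg.
T = mg/cosθ = 2.48 × 10.0 / cos 60.1° = 24.80/0.4985 = 49.75 N.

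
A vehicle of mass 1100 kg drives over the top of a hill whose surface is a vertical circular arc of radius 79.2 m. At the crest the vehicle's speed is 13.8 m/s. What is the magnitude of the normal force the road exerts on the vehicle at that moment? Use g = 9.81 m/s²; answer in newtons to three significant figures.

8150 N

At the crest the centripetal acceleration points downward (toward the centre of the arc), so mg − N = mv²/r.
N = m(g − v²/r) = 1100 × (9.81 − (13.8)²/79.2) = 1100 × (9.81 − 2.405) = 1100 × 7.405 = 8146 N.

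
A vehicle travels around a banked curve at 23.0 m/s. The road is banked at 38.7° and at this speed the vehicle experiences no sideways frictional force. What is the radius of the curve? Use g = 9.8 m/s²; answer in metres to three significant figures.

67.4 m

Frictionless banking: tanθ = v²/(rg), so r = v²/(g tanθ).
r = (23.0)²/(9.8 × tan 38.7°) = 529.0/(9.8 × 0.8012) = 529.0/7.851 = 67.38 m.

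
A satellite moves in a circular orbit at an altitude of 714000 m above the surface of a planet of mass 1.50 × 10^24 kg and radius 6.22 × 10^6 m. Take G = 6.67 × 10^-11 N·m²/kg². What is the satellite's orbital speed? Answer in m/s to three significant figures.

3800 m/s

Orbital radius r = R + h = 6.22 × 10^6 + 714000 = 6.934 × 10^6 m.
Gravity supplies the centripetal force: G M m / r² = m v² / r, so v = √(GM/r).
v = √(6.67 × 10^-11 × 1.50 × 10^24 / 6.934 × 10^6) = √(1.443 × 10^7) = 3799 m/s.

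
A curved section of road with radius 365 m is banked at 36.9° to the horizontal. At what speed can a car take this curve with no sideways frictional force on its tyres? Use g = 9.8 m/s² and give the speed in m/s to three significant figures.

51.8 m/s

On a frictionless banked curve, N sinθ = mv²/r and N cosθ = mg, so tanθ = v²/(rg).
v = √(r g tanθ) = √(365 × 9.8 × tan 36.9°) = √(365 × 9.8 × 0.7508) = √2686 = 51.82 m/s.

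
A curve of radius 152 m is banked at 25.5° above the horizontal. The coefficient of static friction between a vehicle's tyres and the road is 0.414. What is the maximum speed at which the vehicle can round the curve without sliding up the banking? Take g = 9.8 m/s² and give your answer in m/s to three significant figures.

At the maximum speed, friction acts down the slope at its limiting value f = μN. Radially (horizontal, toward centre): N sinθ + μN cosθ = mv²/r. Vertically: N cosθ − μN sinθ = mg.
Dividing: v² = r g (sinθ + μcosθ)/(cosθ − μsinθ).
sinθ + μcosθ = 0.4305 + 0.414×0.9026 = 0.8042; cosθ − μsinθ = 0.9026 − 0.414×0.4305 = 0.7244.
v² = 152 × 9.8 × 0.8042/0.7244 = 1654 m²/s², so v = 40.67 m/s.

40.7 m/s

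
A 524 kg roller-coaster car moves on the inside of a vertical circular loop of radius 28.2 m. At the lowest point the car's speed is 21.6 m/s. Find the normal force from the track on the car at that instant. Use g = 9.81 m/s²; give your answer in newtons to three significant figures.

At the lowest point, N points up (toward the centre) and the weight mg points down (away from the centre), so the net inward force is N − mg = mv²/r.
N = m(v²/r + g) = 524 × ((21.6)²/28.2 + 9.81) = 524 × (16.54 + 9.81) = 524 × 26.35 = 13810 N.

13800 N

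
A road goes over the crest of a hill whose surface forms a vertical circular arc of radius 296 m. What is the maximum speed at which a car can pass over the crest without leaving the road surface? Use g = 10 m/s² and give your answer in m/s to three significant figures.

54.4 m/s

At the crest the centre of the circle is below the car, so the net downward (centripetal) force is mg − N = mv²/r.
The car leaves the road when N → 0, giving v_max = √(g r) = √(10.0 × 296) = 54.41 m/s.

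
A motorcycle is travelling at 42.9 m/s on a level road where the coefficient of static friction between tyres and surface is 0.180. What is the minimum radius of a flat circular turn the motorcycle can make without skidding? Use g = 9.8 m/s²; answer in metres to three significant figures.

At the limit, μ_s m g = m v²/r, so r_min = v²/(μ_s g) = (42.9)²/(0.180 × 9.8) = 1840/1.764 = 1043 m.

1040 m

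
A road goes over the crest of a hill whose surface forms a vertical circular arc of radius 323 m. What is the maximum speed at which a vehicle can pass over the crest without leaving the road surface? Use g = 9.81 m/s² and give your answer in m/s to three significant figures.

56.3 m/s

At the crest the centre of the circle is below the vehicle, so the net downward (centripetal) force is mg − N = mv²/r.
The vehicle leaves the road when N → 0, giving v_max = √(g r) = √(9.81 × 323) = 56.29 m/s.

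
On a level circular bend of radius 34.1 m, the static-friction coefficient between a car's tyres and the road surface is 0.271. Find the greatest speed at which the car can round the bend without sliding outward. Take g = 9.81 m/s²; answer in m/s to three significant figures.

On a flat curve, static friction is the only horizontal force, so it must supply the full centripetal force: μ_s m g = m v²/r.
Mass cancels: v_max = √(μ_s g r) = √(0.271 × 9.81 × 34.1) = √90.66 = 9.521 m/s.

9.52 m/s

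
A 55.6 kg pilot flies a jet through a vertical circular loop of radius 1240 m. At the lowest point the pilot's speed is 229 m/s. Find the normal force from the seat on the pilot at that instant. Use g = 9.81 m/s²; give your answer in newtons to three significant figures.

At the lowest point, N points up (toward the centre) and the weight mg points down (away from the centre), so the net inward force is N − mg = mv²/r.
N = m(v²/r + g) = 55.6 × ((229)²/1240 + 9.81) = 55.6 × (42.29 + 9.81) = 55.6 × 52.10 = 2897 N.

2900 N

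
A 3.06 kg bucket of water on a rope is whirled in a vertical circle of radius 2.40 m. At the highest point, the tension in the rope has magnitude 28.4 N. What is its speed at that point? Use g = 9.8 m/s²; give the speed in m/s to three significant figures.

6.77 m/s

At the top, T + mg = mv²/r, so v = √(r(T/m + g)) = √(2.40 × (28.4/3.06 + 9.8)) = √(2.40 × 19.08) = √45.79 = 6.767 m/s.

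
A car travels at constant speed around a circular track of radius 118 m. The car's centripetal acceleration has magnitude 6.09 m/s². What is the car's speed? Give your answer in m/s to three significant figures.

26.8 m/s

a_c = v²/r ⇒ v = √(a_c · r) = √(6.09 × 118) = √718.6 = 26.81 m/s.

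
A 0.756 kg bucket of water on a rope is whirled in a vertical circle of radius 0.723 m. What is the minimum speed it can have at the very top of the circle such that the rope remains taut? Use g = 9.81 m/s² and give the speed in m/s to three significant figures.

At the top, both weight mg and T point toward the centre: T + mg = mv²/r.
At minimum speed T → 0, so mg = mv_min²/r ⇒ v_min = √(g r) = √(9.81 × 0.723) = 2.663 m/s.

2.66 m/s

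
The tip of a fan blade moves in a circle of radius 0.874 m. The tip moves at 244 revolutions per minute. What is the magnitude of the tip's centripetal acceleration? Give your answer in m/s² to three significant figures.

ω = 244 rev/min × 2π/60 = 25.55 rad/s, so v = ωr = 25.55 × 0.874 = 22.33 m/s.
a_c = v²/r = (22.33)²/0.874 = 498.7/0.874 = 570.6 m/s².

571 m/s²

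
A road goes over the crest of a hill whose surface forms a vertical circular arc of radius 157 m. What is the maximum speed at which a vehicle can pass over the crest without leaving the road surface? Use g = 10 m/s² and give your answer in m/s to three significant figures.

39.6 m/s

At the crest the centre of the circle is below the vehicle, so the net downward (centripetal) force is mg − N = mv²/r.
The vehicle leaves the road when N → 0, giving v_max = √(g r) = √(10.0 × 157) = 39.62 m/s.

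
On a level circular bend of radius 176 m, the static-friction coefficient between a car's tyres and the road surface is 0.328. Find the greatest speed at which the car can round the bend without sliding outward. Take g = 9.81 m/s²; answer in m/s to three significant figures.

On a flat curve, static friction is the only horizontal force, so it must supply the full centripetal force: μ_s m g = m v²/r.
Mass cancels: v_max = √(μ_s g r) = √(0.328 × 9.81 × 176) = √566.3 = 23.80 m/s.

23.8 m/s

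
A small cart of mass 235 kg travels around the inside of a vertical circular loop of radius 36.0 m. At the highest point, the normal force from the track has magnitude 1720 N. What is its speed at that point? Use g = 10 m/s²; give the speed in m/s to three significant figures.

25.0 m/s

At the top, N + mg = mv²/r, so v = √(r(N/m + g)) = √(36.0 × (1720/235 + 10.0)) = √(36.0 × 17.32) = √623.5 = 24.97 m/s.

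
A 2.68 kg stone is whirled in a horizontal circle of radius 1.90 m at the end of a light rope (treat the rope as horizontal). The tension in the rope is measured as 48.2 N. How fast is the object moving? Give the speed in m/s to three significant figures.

T = m v²/r ⇒ v = √(T r / m) = √(48.2 × 1.90 / 2.68) = √34.17 = 5.846 m/s.

5.85 m/s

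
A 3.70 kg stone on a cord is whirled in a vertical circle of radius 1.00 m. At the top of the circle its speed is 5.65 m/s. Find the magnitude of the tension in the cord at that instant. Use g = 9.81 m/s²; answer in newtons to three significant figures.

81.8 N

At the top, both T and the weight mg point inward (toward the centre), so T + mg = mv²/r.
T = m(v²/r − g) = 3.70 × ((5.65)²/1.00 − 9.81) = 3.70 × (31.92 − 9.81) = 3.70 × 22.11 = 81.82 N.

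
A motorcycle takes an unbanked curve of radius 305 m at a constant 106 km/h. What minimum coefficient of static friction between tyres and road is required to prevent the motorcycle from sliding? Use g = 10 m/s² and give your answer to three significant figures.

v = 106/3.6 = 29.44 m/s.
Friction provides the centripetal force: μ_s m g = m v²/r, so μ_s = v²/(g r) = (29.44)²/(10.0 × 305) = 867.0/3050 = 0.2843.

0.284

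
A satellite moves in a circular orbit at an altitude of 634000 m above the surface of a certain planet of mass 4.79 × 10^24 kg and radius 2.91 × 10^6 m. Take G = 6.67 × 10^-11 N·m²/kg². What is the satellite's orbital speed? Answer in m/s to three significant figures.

Orbital radius r = R + h = 2.91 × 10^6 + 634000 = 3.544 × 10^6 m.
Gravity supplies the centripetal force: G M m / r² = m v² / r, so v = √(GM/r).
v = √(6.67 × 10^-11 × 4.79 × 10^24 / 3.544 × 10^6) = √(9.015 × 10^7) = 9495 m/s.

9490 m/s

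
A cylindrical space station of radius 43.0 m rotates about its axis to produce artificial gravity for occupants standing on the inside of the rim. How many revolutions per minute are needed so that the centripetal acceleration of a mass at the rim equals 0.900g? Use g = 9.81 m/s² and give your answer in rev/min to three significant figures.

Require ω²r = 0.900g, so ω = √(0.900 × 9.81/43.0) = 0.4531 rad/s.
In rev/min: ω × 60/(2π) = 0.4531 × 60/(2π) = 4.327 rev/min.

4.33 rev/min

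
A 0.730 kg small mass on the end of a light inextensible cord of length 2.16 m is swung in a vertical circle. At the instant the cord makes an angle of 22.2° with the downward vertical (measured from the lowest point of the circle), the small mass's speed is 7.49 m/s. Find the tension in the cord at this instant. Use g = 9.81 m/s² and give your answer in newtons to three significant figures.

25.6 N

Take the radial direction toward the centre of the circle as positive. The component of the weight along the string toward the centre is −mg cos φ (φ measured from the bottom), so Newton's second law along the string gives T − mg cos φ = m v²/r.
cos 22.2° = 0.9259, so T = m(v²/r + g cos φ) = 0.730 × ((7.49)²/2.16 + 9.81 × 0.9259) = 0.730 × (25.97 + (9.083)) = 0.730 × 35.06 = 25.59 N.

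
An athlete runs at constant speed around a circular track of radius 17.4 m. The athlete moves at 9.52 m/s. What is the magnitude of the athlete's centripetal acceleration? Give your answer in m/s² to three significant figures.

a_c = v²/r = (9.520)²/17.4 = 90.63/17.4 = 5.209 m/s².

5.21 m/s²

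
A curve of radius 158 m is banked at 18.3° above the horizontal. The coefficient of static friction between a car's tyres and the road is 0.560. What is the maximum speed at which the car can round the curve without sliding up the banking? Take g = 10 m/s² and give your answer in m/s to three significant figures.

At the maximum speed, friction acts down the slope at its limiting value f = μN. Radially (horizontal, toward centre): N sinθ + μN cosθ = mv²/r. Vertically: N cosθ − μN sinθ = mg.
Dividing: v² = r g (sinθ + μcosθ)/(cosθ − μsinθ).
sinθ + μcosθ = 0.3140 + 0.560×0.9494 = 0.8457; cosθ − μsinθ = 0.9494 − 0.560×0.3140 = 0.7736.
v² = 158 × 10.0 × 0.8457/0.7736 = 1727 m²/s², so v = 41.56 m/s.

41.6 m/s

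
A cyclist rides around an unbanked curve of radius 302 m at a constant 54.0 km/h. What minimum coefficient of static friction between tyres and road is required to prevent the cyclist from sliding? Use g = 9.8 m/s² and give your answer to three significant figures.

v = 54.0/3.6 = 15.00 m/s.
Friction provides the centripetal force: μ_s m g = m v²/r, so μ_s = v²/(g r) = (15.00)²/(9.8 × 302) = 225.0/2960 = 0.07602.

0.0760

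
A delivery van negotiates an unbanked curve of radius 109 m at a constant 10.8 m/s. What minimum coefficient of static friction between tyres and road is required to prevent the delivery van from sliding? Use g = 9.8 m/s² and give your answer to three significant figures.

0.109

Friction provides the centripetal force: μ_s m g = m v²/r, so μ_s = v²/(g r) = (10.80)²/(9.8 × 109) = 116.6/1068 = 0.1092.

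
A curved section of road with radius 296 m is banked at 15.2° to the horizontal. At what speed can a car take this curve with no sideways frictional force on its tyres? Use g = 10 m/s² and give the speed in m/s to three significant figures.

On a frictionless banked curve, N sinθ = mv²/r and N cosθ = mg, so tanθ = v²/(rg).
v = √(r g tanθ) = √(296 × 10.0 × tan 15.2°) = √(296 × 10.0 × 0.2717) = √804.2 = 28.36 m/s.

28.4 m/s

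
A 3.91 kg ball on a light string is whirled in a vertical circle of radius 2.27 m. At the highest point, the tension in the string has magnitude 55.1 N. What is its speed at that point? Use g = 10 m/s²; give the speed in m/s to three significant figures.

At the top, T + mg = mv²/r, so v = √(r(T/m + g)) = √(2.27 × (55.1/3.91 + 10.0)) = √(2.27 × 24.09) = √54.69 = 7.395 m/s.

7.40 m/s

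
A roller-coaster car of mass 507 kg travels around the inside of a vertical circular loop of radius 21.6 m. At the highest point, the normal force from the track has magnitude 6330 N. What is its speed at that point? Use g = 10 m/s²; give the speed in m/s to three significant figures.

22.0 m/s

At the top, N + mg = mv²/r, so v = √(r(N/m + g)) = √(21.6 × (6330/507 + 10.0)) = √(21.6 × 22.49) = √485.7 = 22.04 m/s.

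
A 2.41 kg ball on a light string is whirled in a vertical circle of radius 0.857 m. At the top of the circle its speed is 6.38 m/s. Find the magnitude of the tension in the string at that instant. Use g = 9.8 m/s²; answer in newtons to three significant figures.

At the top, both T and the weight mg point inward (toward the centre), so T + mg = mv²/r.
T = m(v²/r − g) = 2.41 × ((6.38)²/0.857 − 9.8) = 2.41 × (47.50 − 9.8) = 2.41 × 37.70 = 90.85 N.

90.8 N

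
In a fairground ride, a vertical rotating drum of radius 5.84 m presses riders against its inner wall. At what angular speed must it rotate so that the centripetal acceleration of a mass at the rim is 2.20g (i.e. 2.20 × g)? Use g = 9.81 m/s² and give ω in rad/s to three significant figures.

1.92 rad/s

Centripetal acceleration a_c = ω²r. Setting ω²r = 2.20g:
ω = √(2.20g / r) = √(2.20 × 9.81 / 5.84) = √3.696 = 1.922 rad/s.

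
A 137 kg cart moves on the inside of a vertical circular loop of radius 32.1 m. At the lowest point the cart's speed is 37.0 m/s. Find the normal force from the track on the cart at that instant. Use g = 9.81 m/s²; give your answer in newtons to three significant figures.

At the lowest point, N points up (toward the centre) and the weight mg points down (away from the centre), so the net inward force is N − mg = mv²/r.
N = m(v²/r + g) = 137 × ((37.0)²/32.1 + 9.81) = 137 × (42.65 + 9.81) = 137 × 52.46 = 7187 N.

7190 N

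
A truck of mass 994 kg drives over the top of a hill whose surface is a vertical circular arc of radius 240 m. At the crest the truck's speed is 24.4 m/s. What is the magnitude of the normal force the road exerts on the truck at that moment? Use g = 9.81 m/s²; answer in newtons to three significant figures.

7290 N

At the crest the centripetal acceleration points downward (toward the centre of the arc), so mg − N = mv²/r.
N = m(g − v²/r) = 994 × (9.81 − (24.4)²/240) = 994 × (9.81 − 2.481) = 994 × 7.329 = 7285 N.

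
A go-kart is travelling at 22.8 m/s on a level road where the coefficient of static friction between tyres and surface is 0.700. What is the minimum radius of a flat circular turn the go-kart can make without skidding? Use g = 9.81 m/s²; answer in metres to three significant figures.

75.7 m

At the limit, μ_s m g = m v²/r, so r_min = v²/(μ_s g) = (22.8)²/(0.700 × 9.81) = 519.8/6.867 = 75.70 m.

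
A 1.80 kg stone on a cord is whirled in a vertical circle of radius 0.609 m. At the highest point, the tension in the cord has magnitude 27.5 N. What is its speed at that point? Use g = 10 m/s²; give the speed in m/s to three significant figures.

3.92 m/s

At the top, T + mg = mv²/r, so v = √(r(T/m + g)) = √(0.609 × (27.5/1.80 + 10.0)) = √(0.609 × 25.28) = √15.39 = 3.924 m/s.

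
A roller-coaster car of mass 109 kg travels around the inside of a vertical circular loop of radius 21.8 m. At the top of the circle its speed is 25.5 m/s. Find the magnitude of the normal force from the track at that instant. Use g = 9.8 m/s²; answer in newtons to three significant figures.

At the top, both N and the weight mg point inward (toward the centre), so N + mg = mv²/r.
N = m(v²/r − g) = 109 × ((25.5)²/21.8 − 9.8) = 109 × (29.83 − 9.8) = 109 × 20.03 = 2183 N.

2180 N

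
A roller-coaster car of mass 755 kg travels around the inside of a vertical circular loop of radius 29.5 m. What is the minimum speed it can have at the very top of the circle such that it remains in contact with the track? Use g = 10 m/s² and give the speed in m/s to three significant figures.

At the highest point the centre is directly below, so both the weight and N act inward: N + mg = mv²/r.
At minimum speed N → 0, so mg = mv_min²/r ⇒ v_min = √(g r) = √(10.0 × 29.5) = 17.18 m/s.

17.2 m/s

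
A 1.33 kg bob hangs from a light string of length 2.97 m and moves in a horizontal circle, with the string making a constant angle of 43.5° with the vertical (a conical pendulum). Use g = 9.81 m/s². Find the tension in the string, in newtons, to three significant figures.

18.0 N

Vertically the bob has no acceleration, so T cosθ = mg.
T = mg/cosθ = 1.33 × 9.81 / cos 43.5° = 13.05/0.7254 = 17.99 N.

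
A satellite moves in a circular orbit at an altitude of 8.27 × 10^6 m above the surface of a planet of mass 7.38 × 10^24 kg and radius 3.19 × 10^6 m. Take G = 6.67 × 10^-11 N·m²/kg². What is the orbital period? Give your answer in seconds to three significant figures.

r = R + h = 3.19 × 10^6 + 8.27 × 10^6 = 1.146 × 10^7 m. Gravity provides the centripetal force: G M m / r² = m v² / r ⇒ v = √(GM/r) = 6554 m/s.
T = 2πr/v = 2π × 1.146 × 10^7 / 6554 = 10990 s.

11000 s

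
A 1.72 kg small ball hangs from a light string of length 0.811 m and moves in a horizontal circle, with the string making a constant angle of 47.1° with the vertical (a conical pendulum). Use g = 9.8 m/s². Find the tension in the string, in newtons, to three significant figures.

24.8 N

Vertically the bob has no acceleration, so T cosθ = mg.
T = mg/cosθ = 1.72 × 9.8 / cos 47.1° = 16.86/0.6807 = 24.76 N.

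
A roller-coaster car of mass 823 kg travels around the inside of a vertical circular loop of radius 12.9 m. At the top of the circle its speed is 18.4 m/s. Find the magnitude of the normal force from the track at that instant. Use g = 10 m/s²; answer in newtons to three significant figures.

13400 N

At the top, both N and the weight mg point inward (toward the centre), so N + mg = mv²/r.
N = m(v²/r − g) = 823 × ((18.4)²/12.9 − 10.0) = 823 × (26.24 − 10.0) = 823 × 16.24 = 13370 N.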